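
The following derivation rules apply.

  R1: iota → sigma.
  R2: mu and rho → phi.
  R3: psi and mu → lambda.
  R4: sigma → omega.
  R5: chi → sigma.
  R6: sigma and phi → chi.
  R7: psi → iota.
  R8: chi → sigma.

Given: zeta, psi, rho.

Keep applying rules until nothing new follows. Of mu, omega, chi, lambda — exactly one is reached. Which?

omega

psi holds, so iota follows (R7).
iota holds, so sigma follows (R1).
sigma holds, so omega follows (R4).
No rule produces mu, and it is not given. chi would need sigma and phi (R6), but phi is never established. lambda would need psi and mu (R3), but mu is never established.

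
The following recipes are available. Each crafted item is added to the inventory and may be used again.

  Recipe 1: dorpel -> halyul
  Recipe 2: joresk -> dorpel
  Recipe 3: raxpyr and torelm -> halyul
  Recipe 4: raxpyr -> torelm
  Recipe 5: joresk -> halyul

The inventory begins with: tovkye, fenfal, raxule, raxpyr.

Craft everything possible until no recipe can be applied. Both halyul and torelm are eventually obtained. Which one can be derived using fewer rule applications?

torelm: raxpyr -> torelm (Recipe 4). [1 rule application]
halyul: Using Recipe 4, raxpyr makes torelm. raxpyr and torelm -> halyul (Recipe 3). [2 rule applications]
torelm needs fewer.

torelm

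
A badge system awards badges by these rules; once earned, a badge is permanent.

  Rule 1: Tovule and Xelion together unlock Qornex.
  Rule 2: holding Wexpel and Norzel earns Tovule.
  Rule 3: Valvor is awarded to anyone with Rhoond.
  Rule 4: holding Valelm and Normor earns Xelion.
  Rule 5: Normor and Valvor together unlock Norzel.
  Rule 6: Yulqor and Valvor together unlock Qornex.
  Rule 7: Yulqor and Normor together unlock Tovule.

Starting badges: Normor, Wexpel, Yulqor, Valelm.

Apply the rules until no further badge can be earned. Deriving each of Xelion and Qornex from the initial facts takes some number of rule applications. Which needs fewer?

Xelion

Xelion: With Valelm and Normor, Xelion is earned (Rule 4). [1 rule application]
Qornex: With Valelm and Normor, Xelion is earned (Rule 4). With Yulqor and Normor, Tovule is earned (Rule 7). With Tovule and Xelion, Qornex is earned (Rule 1). [3 rule applications]
Xelion needs fewer.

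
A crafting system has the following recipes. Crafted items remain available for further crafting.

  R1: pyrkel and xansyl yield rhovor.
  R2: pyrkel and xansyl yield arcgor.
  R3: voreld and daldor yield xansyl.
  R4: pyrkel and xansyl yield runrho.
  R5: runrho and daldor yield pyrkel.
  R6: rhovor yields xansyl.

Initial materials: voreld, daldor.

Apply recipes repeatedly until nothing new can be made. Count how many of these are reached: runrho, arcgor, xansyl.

Using R3, voreld and daldor make xansyl.
runrho would need pyrkel and xansyl (R4), but pyrkel is never obtained.
arcgor would need pyrkel and xansyl (R2), but pyrkel is never obtained.
xansyl: reached.
Reached: xansyl — 1 of the 3.

1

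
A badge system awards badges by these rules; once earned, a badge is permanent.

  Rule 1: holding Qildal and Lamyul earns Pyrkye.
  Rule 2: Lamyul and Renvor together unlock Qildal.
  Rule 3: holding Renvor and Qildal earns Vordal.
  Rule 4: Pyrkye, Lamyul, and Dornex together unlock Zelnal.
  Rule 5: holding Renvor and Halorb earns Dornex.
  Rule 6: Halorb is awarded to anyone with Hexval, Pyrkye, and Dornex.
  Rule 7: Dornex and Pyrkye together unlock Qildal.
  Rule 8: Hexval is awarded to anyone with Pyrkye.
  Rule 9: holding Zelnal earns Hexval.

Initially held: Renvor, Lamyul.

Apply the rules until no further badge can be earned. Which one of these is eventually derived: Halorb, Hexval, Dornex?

With Lamyul and Renvor, Qildal is earned (Rule 2).
With Qildal and Lamyul, Pyrkye is earned (Rule 1).
With Pyrkye, Hexval is earned (Rule 8).
Halorb would need Hexval, Pyrkye, and Dornex (Rule 6), but Dornex is never earned. Dornex would need Renvor and Halorb (Rule 5), but Halorb is never earned.

Hexval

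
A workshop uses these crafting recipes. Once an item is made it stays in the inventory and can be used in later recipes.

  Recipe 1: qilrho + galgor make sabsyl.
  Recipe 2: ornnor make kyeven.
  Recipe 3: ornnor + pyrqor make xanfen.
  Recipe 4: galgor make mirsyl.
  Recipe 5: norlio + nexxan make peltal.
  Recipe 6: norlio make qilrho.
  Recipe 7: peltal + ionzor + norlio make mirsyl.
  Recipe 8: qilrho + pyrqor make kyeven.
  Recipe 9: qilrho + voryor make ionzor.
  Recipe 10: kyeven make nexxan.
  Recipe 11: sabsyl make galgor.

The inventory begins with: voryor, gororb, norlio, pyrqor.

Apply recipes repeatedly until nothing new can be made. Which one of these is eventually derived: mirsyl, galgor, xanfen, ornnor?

mirsyl

Using Recipe 6, norlio makes qilrho.
qilrho + voryor → ionzor (Recipe 9).
qilrho + pyrqor → kyeven (Recipe 8).
Using Recipe 10, kyeven makes nexxan.
Using Recipe 5, norlio and nexxan make peltal.
Using Recipe 7, peltal, ionzor, and norlio make mirsyl.
No rule produces ornnor, and it is not given. xanfen would need ornnor and pyrqor (Recipe 3), but ornnor is never obtained. galgor would need sabsyl (Recipe 11), but sabsyl is never obtained.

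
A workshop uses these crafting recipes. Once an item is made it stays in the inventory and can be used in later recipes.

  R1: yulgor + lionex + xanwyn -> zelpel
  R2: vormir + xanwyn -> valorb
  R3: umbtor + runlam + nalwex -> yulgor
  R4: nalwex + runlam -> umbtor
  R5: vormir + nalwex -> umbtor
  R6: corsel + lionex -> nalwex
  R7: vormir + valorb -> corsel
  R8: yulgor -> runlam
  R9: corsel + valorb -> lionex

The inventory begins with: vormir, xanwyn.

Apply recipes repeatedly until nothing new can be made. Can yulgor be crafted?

No

yulgor would need umbtor, runlam, and nalwex (R3), but runlam is never obtained.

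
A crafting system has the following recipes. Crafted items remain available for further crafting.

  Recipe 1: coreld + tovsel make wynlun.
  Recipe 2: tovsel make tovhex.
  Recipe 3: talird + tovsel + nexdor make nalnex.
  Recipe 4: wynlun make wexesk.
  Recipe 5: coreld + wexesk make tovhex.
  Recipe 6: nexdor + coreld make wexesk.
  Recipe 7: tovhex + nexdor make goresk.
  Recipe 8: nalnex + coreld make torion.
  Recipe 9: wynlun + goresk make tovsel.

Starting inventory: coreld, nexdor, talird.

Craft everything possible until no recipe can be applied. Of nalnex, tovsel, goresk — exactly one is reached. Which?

goresk

Using Recipe 6, nexdor and coreld make wexesk.
coreld + wexesk → tovhex (Recipe 5).
Using Recipe 7, tovhex and nexdor make goresk.
nalnex would need talird, tovsel, and nexdor (Recipe 3), but tovsel is never obtained. tovsel would need wynlun and goresk (Recipe 9), but wynlun is never obtained.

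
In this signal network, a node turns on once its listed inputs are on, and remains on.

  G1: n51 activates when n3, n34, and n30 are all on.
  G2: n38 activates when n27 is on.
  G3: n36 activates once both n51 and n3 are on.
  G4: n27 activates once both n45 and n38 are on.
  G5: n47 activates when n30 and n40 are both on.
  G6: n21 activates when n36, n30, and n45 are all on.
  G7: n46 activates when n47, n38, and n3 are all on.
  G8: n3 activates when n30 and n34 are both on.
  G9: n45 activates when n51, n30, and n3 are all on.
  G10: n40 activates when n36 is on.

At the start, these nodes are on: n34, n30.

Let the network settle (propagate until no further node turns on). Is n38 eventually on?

n38 would need n27 (G2), but n27 never turns on.

No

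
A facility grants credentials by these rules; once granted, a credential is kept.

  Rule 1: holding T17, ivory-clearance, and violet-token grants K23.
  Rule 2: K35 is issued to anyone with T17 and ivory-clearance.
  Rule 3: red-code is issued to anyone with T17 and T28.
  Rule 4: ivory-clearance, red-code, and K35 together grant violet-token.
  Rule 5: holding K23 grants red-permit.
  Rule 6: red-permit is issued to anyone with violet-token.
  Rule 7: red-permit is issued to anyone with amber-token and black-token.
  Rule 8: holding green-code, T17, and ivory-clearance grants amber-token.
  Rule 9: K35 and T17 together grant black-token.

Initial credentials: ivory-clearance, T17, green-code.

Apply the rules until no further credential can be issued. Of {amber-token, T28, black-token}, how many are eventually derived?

2

Holding green-code, T17, and ivory-clearance grants amber-token (Rule 8).
Holding T17 and ivory-clearance grants K35 (Rule 2).
Holding K35 and T17 grants black-token (Rule 9).
amber-token: reached.
No rule produces T28, and it is not given.
black-token: reached.
Reached: amber-token and black-token — 2 of the 3.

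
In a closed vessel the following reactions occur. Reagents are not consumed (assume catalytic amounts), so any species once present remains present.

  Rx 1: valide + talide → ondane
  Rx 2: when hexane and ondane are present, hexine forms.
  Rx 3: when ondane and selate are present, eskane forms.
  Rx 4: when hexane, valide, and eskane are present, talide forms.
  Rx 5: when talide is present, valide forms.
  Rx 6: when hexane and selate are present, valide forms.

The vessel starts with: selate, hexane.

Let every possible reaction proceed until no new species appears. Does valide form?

Yes

hexane and selate present → valide forms (Rx 6).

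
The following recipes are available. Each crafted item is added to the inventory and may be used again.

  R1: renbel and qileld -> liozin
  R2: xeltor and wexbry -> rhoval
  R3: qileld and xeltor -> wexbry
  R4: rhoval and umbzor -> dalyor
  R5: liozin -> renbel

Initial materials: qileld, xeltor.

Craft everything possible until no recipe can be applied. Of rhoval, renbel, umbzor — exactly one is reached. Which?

rhoval

Using R3, qileld and xeltor make wexbry.
xeltor and wexbry -> rhoval (R2).
No rule produces umbzor, and it is not given. renbel would need liozin (R5), but liozin is never obtained.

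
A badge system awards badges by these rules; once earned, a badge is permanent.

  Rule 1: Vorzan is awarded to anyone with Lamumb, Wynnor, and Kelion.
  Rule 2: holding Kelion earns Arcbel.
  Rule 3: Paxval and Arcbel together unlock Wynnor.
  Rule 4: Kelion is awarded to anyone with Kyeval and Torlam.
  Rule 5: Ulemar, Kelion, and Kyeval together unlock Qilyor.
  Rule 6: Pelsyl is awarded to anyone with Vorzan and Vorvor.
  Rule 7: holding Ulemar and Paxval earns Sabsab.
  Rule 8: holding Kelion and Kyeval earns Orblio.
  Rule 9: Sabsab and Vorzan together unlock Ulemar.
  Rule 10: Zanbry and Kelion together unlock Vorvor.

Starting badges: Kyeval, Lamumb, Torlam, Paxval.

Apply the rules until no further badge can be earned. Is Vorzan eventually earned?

Yes

With Kyeval and Torlam, Kelion is earned (Rule 4).
With Kelion, Arcbel is earned (Rule 2).
With Paxval and Arcbel, Wynnor is earned (Rule 3).
With Lamumb, Wynnor, and Kelion, Vorzan is earned (Rule 1).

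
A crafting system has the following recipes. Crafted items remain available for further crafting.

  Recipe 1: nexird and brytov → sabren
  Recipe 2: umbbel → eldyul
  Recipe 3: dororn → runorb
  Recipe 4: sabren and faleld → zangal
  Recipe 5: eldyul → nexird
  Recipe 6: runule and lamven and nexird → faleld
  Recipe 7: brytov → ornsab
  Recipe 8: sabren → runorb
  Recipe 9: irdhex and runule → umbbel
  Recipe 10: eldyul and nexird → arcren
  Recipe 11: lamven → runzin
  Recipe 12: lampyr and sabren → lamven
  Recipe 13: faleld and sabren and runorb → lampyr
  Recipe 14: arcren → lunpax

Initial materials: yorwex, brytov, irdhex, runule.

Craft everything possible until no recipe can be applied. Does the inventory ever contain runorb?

Yes

Using Recipe 9, irdhex and runule make umbbel.
umbbel → eldyul (Recipe 2).
Using Recipe 5, eldyul makes nexird.
Using Recipe 1, nexird and brytov make sabren.
sabren → runorb (Recipe 8).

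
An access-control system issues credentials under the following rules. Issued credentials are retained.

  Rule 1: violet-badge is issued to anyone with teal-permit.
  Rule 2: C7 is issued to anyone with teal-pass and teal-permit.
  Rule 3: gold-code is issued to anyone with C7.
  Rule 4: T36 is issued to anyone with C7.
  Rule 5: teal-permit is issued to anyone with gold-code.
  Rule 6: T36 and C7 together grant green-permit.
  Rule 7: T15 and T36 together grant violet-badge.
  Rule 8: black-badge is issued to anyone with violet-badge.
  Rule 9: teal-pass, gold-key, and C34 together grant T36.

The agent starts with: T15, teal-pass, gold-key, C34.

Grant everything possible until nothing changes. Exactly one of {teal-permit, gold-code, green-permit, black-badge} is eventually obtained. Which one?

black-badge

Holding teal-pass, gold-key, and C34 grants T36 (Rule 9).
Holding T15 and T36 grants violet-badge (Rule 7).
Holding violet-badge grants black-badge (Rule 8).
green-permit would need T36 and C7 (Rule 6), but C7 is never granted. teal-permit would need gold-code (Rule 5), but gold-code is never granted. gold-code would need C7 (Rule 3), but C7 is never granted.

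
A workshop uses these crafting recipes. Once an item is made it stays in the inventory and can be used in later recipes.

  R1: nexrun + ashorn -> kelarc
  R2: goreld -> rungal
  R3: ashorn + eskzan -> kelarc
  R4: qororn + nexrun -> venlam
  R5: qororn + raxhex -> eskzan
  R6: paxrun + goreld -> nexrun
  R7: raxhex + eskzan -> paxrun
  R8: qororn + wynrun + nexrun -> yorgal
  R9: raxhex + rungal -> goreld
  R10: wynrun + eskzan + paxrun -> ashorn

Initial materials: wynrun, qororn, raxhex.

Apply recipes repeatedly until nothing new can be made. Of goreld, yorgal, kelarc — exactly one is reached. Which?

qororn + raxhex -> eskzan (R5).
raxhex + eskzan -> paxrun (R7).
wynrun + eskzan + paxrun -> ashorn (R10).
Using R3, ashorn and eskzan make kelarc.
yorgal would need qororn, wynrun, and nexrun (R8), but nexrun is never obtained. goreld would need raxhex and rungal (R9), but rungal is never obtained.

kelarc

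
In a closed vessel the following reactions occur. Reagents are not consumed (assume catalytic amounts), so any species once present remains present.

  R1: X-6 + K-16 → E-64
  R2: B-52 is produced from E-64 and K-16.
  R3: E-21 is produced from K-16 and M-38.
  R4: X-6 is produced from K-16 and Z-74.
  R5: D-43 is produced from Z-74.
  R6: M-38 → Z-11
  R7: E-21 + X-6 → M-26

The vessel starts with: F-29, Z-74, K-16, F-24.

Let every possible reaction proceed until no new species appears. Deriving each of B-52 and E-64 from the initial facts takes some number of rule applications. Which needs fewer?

E-64: K-16 and Z-74 present → X-6 forms (R4). X-6 and K-16 present → E-64 forms (R1). [2 rule applications]
B-52: K-16 and Z-74 present → X-6 forms (R4). X-6 and K-16 present → E-64 forms (R1). E-64 and K-16 present → B-52 forms (R2). [3 rule applications]
E-64 needs fewer.

E-64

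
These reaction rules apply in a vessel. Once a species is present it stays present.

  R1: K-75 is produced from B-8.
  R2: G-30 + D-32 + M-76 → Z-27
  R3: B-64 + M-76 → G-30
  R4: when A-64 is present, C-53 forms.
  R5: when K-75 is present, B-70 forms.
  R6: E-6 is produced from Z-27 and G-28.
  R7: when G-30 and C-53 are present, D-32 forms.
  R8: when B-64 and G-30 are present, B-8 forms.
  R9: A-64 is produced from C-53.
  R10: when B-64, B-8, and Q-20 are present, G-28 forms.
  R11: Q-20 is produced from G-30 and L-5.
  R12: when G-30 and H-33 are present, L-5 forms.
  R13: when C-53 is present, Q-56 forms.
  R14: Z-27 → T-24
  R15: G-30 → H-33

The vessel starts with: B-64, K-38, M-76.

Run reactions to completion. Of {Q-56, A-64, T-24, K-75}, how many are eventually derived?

1

B-64 and M-76 present → G-30 forms (R3).
B-64 and G-30 present → B-8 forms (R8).
B-8 present → K-75 forms (R1).
Q-56 would need C-53 (R13), but C-53 never forms.
A-64 would need C-53 (R9), but C-53 never forms.
T-24 would need Z-27 (R14), but Z-27 never forms.
K-75: reached.
Reached: K-75 — 1 of the 4.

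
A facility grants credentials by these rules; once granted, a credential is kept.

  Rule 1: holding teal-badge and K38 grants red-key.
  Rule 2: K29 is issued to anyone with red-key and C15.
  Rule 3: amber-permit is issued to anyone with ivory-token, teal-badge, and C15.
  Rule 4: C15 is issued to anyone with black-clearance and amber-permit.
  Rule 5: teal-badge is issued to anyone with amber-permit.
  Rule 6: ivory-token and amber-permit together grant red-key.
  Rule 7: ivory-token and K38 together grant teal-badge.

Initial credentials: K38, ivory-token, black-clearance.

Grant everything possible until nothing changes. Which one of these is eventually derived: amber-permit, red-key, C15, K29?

Holding ivory-token and K38 grants teal-badge (Rule 7).
Holding teal-badge and K38 grants red-key (Rule 1).
amber-permit would need ivory-token, teal-badge, and C15 (Rule 3), but C15 is never granted. C15 would need black-clearance and amber-permit (Rule 4), but amber-permit is never granted. K29 would need red-key and C15 (Rule 2), but C15 is never granted.

red-key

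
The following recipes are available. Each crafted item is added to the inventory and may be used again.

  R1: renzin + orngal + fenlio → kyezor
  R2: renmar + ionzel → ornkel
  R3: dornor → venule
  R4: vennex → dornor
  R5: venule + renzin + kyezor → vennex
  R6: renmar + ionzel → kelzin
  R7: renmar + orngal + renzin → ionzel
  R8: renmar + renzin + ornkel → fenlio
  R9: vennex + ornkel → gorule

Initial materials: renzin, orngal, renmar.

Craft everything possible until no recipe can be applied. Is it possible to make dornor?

No

dornor would need vennex (R4), but vennex is never obtained.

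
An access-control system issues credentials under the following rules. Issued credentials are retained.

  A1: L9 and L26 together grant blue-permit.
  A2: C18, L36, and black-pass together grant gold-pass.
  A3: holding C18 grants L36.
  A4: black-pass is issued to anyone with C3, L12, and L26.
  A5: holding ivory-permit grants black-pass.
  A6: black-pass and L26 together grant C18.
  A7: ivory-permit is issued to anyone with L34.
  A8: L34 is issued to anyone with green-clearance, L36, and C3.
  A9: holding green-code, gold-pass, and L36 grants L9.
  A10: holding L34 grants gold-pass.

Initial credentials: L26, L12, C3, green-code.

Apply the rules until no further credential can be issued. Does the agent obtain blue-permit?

Yes

Holding C3, L12, and L26 grants black-pass (A4).
Holding black-pass and L26 grants C18 (A6).
Holding C18 grants L36 (A3).
Holding C18, L36, and black-pass grants gold-pass (A2).
Holding green-code, gold-pass, and L36 grants L9 (A9).
Holding L9 and L26 grants blue-permit (A1).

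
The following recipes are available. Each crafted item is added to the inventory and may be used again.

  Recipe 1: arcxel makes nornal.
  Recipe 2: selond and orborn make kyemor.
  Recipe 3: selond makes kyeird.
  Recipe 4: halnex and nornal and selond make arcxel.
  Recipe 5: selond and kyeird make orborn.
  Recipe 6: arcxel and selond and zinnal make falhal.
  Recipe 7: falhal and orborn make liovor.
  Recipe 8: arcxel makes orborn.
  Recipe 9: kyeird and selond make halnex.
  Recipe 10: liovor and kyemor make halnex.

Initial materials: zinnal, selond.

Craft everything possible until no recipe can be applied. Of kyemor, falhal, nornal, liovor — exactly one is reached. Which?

kyemor

Using Recipe 3, selond makes kyeird.
Using Recipe 5, selond and kyeird make orborn.
selond and orborn → kyemor (Recipe 2).
nornal would need arcxel (Recipe 1), but arcxel is never obtained. falhal would need arcxel, selond, and zinnal (Recipe 6), but arcxel is never obtained. liovor would need falhal and orborn (Recipe 7), but falhal is never obtained.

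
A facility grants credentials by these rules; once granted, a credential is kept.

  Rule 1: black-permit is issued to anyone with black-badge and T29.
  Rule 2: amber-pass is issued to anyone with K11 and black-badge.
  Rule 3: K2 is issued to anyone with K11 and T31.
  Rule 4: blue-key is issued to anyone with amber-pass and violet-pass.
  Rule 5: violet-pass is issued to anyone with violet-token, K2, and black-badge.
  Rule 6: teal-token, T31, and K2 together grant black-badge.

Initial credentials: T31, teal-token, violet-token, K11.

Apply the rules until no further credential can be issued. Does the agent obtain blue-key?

Yes

Holding K11 and T31 grants K2 (Rule 3).
Holding teal-token, T31, and K2 grants black-badge (Rule 6).
Holding violet-token, K2, and black-badge grants violet-pass (Rule 5).
Holding K11 and black-badge grants amber-pass (Rule 2).
Holding amber-pass and violet-pass grants blue-key (Rule 4).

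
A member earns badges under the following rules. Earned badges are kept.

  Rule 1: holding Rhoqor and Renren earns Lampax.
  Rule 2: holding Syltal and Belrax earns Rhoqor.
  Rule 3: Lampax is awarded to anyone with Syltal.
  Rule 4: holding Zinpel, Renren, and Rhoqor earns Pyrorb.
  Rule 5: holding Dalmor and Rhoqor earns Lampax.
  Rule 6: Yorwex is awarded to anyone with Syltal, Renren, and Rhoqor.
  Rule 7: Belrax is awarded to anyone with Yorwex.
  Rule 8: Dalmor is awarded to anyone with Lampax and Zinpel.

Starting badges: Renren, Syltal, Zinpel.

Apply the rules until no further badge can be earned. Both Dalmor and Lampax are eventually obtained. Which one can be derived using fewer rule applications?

Lampax

Lampax: With Syltal, Lampax is earned (Rule 3). [1 rule application]
Dalmor: With Syltal, Lampax is earned (Rule 3). With Lampax and Zinpel, Dalmor is earned (Rule 8). [2 rule applications]
Lampax needs fewer.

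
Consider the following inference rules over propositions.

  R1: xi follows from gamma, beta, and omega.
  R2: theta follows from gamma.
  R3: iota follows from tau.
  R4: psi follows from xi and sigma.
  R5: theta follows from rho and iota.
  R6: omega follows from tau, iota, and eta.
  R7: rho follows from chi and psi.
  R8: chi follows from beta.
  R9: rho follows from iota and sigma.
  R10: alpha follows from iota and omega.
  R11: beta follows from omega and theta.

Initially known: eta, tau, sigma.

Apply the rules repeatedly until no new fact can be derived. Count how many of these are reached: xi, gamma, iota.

1

tau holds, so iota follows (R3).
xi would need gamma, beta, and omega (R1), but gamma is never established.
No rule produces gamma, and it is not given.
iota: reached.
Reached: iota — 1 of the 3.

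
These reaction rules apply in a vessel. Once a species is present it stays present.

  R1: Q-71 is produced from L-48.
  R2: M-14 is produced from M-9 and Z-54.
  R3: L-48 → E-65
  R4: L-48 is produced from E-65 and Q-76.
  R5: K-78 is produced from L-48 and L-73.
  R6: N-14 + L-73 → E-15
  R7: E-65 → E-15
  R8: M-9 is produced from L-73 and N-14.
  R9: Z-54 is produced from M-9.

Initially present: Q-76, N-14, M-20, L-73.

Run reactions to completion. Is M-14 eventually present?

L-73 and N-14 present → M-9 forms (R8).
M-9 present → Z-54 forms (R9).
M-9 and Z-54 present → M-14 forms (R2).

Yes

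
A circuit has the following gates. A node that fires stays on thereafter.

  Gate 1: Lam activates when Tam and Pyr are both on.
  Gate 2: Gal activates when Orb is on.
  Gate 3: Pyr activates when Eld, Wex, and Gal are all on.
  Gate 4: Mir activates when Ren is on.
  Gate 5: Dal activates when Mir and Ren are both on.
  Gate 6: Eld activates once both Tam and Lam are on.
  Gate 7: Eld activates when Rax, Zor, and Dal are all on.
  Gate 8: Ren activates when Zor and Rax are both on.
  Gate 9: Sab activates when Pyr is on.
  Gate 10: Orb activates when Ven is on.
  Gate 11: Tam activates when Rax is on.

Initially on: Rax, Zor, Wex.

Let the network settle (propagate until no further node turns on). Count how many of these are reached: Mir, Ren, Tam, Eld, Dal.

5

Rax is on, so Tam activates (Gate 11).
Zor and Rax are on, so Ren activates (Gate 8).
Ren is on, so Mir activates (Gate 4).
Mir and Ren are on, so Dal activates (Gate 5).
Gate 7: Rax, Zor, and Dal on → Eld on.
Mir: reached.
Ren: reached.
Tam: reached.
Eld: reached.
Dal: reached.
All 5 are reached.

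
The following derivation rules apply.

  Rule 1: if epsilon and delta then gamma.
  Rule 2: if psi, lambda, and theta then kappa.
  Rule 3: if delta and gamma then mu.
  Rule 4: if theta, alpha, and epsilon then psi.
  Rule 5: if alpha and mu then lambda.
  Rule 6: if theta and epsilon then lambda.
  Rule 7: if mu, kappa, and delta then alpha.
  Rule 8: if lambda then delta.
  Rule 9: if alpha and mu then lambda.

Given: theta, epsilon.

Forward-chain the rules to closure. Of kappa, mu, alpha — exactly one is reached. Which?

mu

From theta and epsilon, Rule 6 gives lambda.
From lambda, Rule 8 gives delta.
From epsilon and delta, Rule 1 gives gamma.
delta and gamma hold, so mu follows (Rule 3).
alpha would need mu, kappa, and delta (Rule 7), but kappa is never established. kappa would need psi, lambda, and theta (Rule 2), but psi is never established.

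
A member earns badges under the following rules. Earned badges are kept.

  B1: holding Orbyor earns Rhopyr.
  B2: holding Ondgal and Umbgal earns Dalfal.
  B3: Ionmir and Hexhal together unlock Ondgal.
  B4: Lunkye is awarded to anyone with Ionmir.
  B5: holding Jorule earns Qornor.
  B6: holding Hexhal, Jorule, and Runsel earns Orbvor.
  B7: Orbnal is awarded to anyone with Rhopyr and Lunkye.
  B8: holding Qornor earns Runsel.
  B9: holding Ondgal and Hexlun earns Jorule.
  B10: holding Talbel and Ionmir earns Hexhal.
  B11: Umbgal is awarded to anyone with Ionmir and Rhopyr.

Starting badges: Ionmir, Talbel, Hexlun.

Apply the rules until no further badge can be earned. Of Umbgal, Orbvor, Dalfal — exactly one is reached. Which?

Orbvor

With Talbel and Ionmir, Hexhal is earned (B10).
With Ionmir and Hexhal, Ondgal is earned (B3).
With Ondgal and Hexlun, Jorule is earned (B9).
With Jorule, Qornor is earned (B5).
With Qornor, Runsel is earned (B8).
With Hexhal, Jorule, and Runsel, Orbvor is earned (B6).
Umbgal would need Ionmir and Rhopyr (B11), but Rhopyr is never earned. Dalfal would need Ondgal and Umbgal (B2), but Umbgal is never earned.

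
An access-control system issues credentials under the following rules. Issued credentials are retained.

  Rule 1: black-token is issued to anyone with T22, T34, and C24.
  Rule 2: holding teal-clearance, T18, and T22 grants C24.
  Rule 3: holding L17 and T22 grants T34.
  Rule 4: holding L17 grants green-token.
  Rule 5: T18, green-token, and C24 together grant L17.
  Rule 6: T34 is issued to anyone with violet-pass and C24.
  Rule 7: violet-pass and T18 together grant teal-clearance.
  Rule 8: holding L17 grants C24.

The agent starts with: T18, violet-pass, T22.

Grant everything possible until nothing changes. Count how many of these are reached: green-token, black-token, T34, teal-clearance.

Holding violet-pass and T18 grants teal-clearance (Rule 7).
Holding teal-clearance, T18, and T22 grants C24 (Rule 2).
Holding violet-pass and C24 grants T34 (Rule 6).
Holding T22, T34, and C24 grants black-token (Rule 1).
green-token would need L17 (Rule 4), but L17 is never granted.
black-token: reached.
T34: reached.
teal-clearance: reached.
Reached: black-token, T34, and teal-clearance — 3 of the 4.

3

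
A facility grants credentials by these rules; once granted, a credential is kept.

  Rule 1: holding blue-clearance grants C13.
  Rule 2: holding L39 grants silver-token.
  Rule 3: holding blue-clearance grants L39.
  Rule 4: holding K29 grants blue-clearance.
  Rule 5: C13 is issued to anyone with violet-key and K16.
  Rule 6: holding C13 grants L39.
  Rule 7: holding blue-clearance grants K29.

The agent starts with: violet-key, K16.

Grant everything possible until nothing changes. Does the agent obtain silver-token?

Yes

Holding violet-key and K16 grants C13 (Rule 5).
Holding C13 grants L39 (Rule 6).
Holding L39 grants silver-token (Rule 2).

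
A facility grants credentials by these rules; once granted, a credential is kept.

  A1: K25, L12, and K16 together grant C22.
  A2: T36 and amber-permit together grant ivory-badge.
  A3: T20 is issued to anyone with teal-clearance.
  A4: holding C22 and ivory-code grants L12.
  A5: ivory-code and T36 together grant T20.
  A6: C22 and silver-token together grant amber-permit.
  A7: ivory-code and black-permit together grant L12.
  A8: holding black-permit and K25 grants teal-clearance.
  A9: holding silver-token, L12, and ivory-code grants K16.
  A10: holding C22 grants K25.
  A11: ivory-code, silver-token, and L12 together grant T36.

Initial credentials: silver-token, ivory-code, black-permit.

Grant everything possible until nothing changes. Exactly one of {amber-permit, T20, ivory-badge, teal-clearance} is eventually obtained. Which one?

T20

Holding ivory-code and black-permit grants L12 (A7).
Holding ivory-code, silver-token, and L12 grants T36 (A11).
Holding ivory-code and T36 grants T20 (A5).
teal-clearance would need black-permit and K25 (A8), but K25 is never granted. amber-permit would need C22 and silver-token (A6), but C22 is never granted. ivory-badge would need T36 and amber-permit (A2), but amber-permit is never granted.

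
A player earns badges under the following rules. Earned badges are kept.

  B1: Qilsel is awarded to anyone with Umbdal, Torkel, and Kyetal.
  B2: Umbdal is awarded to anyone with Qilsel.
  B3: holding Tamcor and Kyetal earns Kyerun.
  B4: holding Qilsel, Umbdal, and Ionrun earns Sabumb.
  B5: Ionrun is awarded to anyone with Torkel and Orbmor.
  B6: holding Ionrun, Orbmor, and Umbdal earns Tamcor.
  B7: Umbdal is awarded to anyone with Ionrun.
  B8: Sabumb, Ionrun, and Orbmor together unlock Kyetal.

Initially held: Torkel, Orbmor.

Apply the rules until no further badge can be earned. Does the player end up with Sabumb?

Sabumb would need Qilsel, Umbdal, and Ionrun (B4), but Qilsel is never earned.

No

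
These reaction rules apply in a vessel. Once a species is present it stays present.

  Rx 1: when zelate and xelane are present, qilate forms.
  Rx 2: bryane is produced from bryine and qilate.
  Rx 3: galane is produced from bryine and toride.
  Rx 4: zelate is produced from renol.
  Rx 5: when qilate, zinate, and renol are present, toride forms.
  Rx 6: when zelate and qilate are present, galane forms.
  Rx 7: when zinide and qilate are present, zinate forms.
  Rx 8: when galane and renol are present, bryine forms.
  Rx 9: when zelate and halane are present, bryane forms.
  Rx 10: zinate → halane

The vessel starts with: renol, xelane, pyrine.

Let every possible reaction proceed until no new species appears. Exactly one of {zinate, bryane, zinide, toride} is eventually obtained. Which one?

bryane

renol present → zelate forms (Rx 4).
zelate and xelane present → qilate forms (Rx 1).
zelate and qilate present → galane forms (Rx 6).
galane and renol present → bryine forms (Rx 8).
bryine and qilate present → bryane forms (Rx 2).
No rule produces zinide, and it is not given. toride would need qilate, zinate, and renol (Rx 5), but zinate never forms. zinate would need zinide and qilate (Rx 7), but zinide never forms.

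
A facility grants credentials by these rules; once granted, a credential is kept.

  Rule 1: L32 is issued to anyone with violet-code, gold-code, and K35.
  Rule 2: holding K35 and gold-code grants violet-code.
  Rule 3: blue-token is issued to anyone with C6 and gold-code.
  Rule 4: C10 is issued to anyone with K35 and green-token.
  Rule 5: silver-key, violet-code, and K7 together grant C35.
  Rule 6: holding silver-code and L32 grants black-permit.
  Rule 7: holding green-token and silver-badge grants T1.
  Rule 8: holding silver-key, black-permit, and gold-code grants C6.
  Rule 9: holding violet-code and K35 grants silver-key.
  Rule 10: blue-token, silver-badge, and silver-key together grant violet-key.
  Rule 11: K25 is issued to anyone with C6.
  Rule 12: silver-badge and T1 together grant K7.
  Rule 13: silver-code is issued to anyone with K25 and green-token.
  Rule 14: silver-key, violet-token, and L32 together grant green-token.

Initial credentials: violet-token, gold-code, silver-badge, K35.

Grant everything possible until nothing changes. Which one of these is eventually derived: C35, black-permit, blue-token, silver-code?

C35

Holding K35 and gold-code grants violet-code (Rule 2).
Holding violet-code and K35 grants silver-key (Rule 9).
Holding violet-code, gold-code, and K35 grants L32 (Rule 1).
Holding silver-key, violet-token, and L32 grants green-token (Rule 14).
Holding green-token and silver-badge grants T1 (Rule 7).
Holding silver-badge and T1 grants K7 (Rule 12).
Holding silver-key, violet-code, and K7 grants C35 (Rule 5).
silver-code would need K25 and green-token (Rule 13), but K25 is never granted. black-permit would need silver-code and L32 (Rule 6), but silver-code is never granted. blue-token would need C6 and gold-code (Rule 3), but C6 is never granted.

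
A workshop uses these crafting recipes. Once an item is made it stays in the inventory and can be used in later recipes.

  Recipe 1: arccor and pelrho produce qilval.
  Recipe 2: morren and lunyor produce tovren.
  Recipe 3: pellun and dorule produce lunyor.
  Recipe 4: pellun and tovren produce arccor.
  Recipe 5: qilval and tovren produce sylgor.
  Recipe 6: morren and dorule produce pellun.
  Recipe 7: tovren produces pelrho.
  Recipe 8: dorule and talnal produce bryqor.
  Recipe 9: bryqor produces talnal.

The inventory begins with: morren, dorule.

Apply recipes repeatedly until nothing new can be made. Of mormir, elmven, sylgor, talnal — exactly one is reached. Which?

sylgor

Using Recipe 6, morren and dorule make pellun.
Using Recipe 3, pellun and dorule make lunyor.
Using Recipe 2, morren and lunyor make tovren.
tovren → pelrho (Recipe 7).
Using Recipe 4, pellun and tovren make arccor.
Using Recipe 1, arccor and pelrho make qilval.
Using Recipe 5, qilval and tovren make sylgor.
talnal would need bryqor (Recipe 9), but bryqor is never obtained. No rule produces mormir, and it is not given. No rule produces elmven, and it is not given.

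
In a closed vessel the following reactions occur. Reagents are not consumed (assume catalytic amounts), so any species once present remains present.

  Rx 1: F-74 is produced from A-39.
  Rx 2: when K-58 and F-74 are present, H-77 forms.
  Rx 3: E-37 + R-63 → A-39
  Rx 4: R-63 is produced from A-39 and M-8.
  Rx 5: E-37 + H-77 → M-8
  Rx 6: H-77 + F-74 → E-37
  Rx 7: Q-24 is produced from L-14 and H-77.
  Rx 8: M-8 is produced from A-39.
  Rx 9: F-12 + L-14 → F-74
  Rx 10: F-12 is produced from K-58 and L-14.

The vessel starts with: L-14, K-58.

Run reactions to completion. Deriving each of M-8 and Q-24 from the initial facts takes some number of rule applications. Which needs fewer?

Q-24: K-58 and L-14 present → F-12 forms (Rx 10). F-12 and L-14 present → F-74 forms (Rx 9). K-58 and F-74 present → H-77 forms (Rx 2). L-14 and H-77 present → Q-24 forms (Rx 7). [4 rule applications]
M-8: K-58 and L-14 present → F-12 forms (Rx 10). F-12 and L-14 present → F-74 forms (Rx 9). K-58 and F-74 present → H-77 forms (Rx 2). H-77 and F-74 present → E-37 forms (Rx 6). E-37 and H-77 present → M-8 forms (Rx 5). [5 rule applications]
Q-24 needs fewer.

Q-24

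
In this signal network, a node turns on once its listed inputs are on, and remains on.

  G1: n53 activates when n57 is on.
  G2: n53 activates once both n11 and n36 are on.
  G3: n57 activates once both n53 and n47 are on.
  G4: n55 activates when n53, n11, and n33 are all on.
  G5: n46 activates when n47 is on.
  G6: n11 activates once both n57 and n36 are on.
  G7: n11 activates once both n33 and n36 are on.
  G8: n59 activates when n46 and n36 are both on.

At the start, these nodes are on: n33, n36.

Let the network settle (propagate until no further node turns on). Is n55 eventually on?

G7: n33 and n36 on → n11 on.
n11 and n36 are on, so n53 activates (G2).
n53, n11, and n33 are on, so n55 activates (G4).

Yes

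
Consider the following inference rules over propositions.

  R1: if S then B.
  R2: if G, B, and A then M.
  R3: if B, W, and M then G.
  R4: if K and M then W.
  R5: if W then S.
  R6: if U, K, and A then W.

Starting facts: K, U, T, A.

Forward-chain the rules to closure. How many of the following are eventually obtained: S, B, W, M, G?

3

U, K, and A hold, so W follows (R6).
W holds, so S follows (R5).
S holds, so B follows (R1).
S: reached.
B: reached.
W: reached.
M would need G, B, and A (R2), but G is never established.
G would need B, W, and M (R3), but M is never established.
Reached: S, B, and W — 3 of the 5.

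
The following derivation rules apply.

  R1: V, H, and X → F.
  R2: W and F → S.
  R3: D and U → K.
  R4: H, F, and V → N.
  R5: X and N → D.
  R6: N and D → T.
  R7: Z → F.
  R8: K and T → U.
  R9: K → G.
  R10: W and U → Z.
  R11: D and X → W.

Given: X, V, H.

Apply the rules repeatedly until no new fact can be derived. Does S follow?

From V, H, and X, R1 gives F.
H, F, and V hold, so N follows (R4).
From X and N, R5 gives D.
From D and X, R11 gives W.
From W and F, R2 gives S.

Yes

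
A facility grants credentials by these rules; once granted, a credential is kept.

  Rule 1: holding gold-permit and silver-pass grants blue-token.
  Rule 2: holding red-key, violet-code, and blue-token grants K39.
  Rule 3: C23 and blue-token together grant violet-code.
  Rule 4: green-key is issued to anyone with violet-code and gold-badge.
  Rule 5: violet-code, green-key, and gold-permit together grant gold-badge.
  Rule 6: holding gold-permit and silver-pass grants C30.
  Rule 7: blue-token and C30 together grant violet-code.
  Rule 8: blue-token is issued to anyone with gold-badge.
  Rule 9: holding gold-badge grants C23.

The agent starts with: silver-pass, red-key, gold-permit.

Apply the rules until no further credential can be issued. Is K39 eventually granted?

Holding gold-permit and silver-pass grants blue-token (Rule 1).
Holding gold-permit and silver-pass grants C30 (Rule 6).
Holding blue-token and C30 grants violet-code (Rule 7).
Holding red-key, violet-code, and blue-token grants K39 (Rule 2).

Yes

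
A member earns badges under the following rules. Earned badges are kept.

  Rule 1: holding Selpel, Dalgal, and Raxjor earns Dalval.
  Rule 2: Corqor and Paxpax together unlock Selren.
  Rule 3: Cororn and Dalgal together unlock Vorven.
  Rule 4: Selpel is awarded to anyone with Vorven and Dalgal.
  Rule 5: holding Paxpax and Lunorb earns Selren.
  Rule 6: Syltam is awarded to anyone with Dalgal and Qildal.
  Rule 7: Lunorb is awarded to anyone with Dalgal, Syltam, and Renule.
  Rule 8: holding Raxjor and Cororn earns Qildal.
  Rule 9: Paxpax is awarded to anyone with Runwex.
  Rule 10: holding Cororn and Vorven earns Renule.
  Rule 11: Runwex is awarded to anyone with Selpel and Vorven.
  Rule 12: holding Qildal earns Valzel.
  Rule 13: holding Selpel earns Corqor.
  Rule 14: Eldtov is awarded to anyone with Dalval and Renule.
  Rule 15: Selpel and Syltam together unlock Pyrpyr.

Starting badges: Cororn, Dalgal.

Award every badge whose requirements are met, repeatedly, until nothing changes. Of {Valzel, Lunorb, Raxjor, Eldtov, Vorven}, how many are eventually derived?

1

With Cororn and Dalgal, Vorven is earned (Rule 3).
Valzel would need Qildal (Rule 12), but Qildal is never earned.
Lunorb would need Dalgal, Syltam, and Renule (Rule 7), but Syltam is never earned.
No rule produces Raxjor, and it is not given.
Eldtov would need Dalval and Renule (Rule 14), but Dalval is never earned.
Vorven: reached.
Reached: Vorven — 1 of the 5.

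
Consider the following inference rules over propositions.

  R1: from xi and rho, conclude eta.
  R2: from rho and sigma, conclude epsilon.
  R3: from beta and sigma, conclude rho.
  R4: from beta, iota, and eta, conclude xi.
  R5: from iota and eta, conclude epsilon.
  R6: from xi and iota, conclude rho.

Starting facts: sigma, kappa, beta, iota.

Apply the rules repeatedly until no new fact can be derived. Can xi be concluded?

No

xi would need beta, iota, and eta (R4), but eta is never established.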